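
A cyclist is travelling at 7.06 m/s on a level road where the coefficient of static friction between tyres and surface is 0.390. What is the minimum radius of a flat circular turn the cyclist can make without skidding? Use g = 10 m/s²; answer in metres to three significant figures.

At the limit, μ_s m g = m v²/r, so r_min = v²/(μ_s g) = (7.06)²/(0.390 × 10.0) = 49.84/3.900 = 12.78 m.

12.8 m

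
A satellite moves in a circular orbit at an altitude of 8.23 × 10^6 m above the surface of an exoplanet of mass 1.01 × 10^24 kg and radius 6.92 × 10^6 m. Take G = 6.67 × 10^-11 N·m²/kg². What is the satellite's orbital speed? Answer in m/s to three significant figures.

Orbital radius r = R + h = 6.92 × 10^6 + 8.23 × 10^6 = 1.515 × 10^7 m.
Gravity supplies the centripetal force: G M m / r² = m v² / r, so v = √(GM/r).
v = √(6.67 × 10^-11 × 1.01 × 10^24 / 1.515 × 10^7) = √(4.447 × 10^6) = 2109 m/s.

2110 m/s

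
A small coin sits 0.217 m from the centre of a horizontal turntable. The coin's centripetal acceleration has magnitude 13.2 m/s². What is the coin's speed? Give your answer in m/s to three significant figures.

1.69 m/s

a_c = v²/r ⇒ v = √(a_c · r) = √(13.2 × 0.217) = √2.864 = 1.692 m/s.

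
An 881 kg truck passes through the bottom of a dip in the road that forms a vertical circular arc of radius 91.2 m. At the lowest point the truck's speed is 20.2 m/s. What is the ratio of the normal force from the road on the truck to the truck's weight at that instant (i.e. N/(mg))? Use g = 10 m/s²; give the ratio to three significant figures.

At the bottom, N − mg = mv²/r, so N = m(v²/r + g) and N/(mg) = v²/(rg) + 1 = (20.2)²/(91.2 × 10.0) + 1 = 0.4474 + 1 = 1.447.

1.45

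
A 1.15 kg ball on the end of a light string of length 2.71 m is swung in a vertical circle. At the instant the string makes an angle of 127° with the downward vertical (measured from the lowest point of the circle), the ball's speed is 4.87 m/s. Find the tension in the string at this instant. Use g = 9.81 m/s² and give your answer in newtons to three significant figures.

3.27 N

Take the radial direction toward the centre of the circle as positive. The component of the weight along the string toward the centre is −mg cos φ (φ measured from the bottom), so Newton's second law along the string gives T − mg cos φ = m v²/r.
cos 127° = -0.6018, so T = m(v²/r + g cos φ) = 1.15 × ((4.87)²/2.71 + 9.81 × -0.6018) = 1.15 × (8.752 + (-5.904)) = 1.15 × 2.848 = 3.275 N.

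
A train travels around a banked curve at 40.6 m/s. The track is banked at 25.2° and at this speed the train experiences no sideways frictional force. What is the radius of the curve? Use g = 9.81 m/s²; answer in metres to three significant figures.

Frictionless banking: tanθ = v²/(rg), so r = v²/(g tanθ).
r = (40.6)²/(9.81 × tan 25.2°) = 1648/(9.81 × 0.4706) = 1648/4.616 = 357.1 m.

357 m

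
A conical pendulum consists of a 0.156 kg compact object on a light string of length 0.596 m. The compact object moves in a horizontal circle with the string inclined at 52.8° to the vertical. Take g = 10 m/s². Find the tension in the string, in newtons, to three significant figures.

2.58 N

Vertically the bob has no acceleration, so T cosθ = mg.
T = mg/cosθ = 0.156 × 10.0 / cos 52.8° = 1.560/0.6046 = 2.580 N.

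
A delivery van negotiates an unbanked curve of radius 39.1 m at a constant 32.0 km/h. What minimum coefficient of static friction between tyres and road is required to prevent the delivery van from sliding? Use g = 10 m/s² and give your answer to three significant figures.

0.202

v = 32.0/3.6 = 8.889 m/s.
Friction provides the centripetal force: μ_s m g = m v²/r, so μ_s = v²/(g r) = (8.889)²/(10.0 × 39.1) = 79.01/391.0 = 0.2021.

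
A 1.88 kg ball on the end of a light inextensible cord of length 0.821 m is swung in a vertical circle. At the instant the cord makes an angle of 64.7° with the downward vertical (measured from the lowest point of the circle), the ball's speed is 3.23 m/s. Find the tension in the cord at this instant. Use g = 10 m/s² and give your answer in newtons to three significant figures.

Take the radial direction toward the centre of the circle as positive. The component of the weight along the string toward the centre is −mg cos φ (φ measured from the bottom), so Newton's second law along the string gives T − mg cos φ = m v²/r.
cos 64.7° = 0.4274, so T = m(v²/r + g cos φ) = 1.88 × ((3.23)²/0.821 + 10.0 × 0.4274) = 1.88 × (12.71 + (4.274)) = 1.88 × 16.98 = 31.92 N.

31.9 N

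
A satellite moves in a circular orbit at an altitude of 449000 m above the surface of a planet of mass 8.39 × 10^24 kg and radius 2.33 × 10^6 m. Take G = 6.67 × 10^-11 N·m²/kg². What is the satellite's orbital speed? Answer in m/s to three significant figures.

14200 m/s

Orbital radius r = R + h = 2.33 × 10^6 + 449000 = 2.779 × 10^6 m.
Gravity supplies the centripetal force: G M m / r² = m v² / r, so v = √(GM/r).
v = √(6.67 × 10^-11 × 8.39 × 10^24 / 2.779 × 10^6) = √(2.014 × 10^8) = 14190 m/s.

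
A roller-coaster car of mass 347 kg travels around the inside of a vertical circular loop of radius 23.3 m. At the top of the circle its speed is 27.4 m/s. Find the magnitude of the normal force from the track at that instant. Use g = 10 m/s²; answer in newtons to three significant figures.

At the top, both N and the weight mg point inward (toward the centre), so N + mg = mv²/r.
N = m(v²/r − g) = 347 × ((27.4)²/23.3 − 10.0) = 347 × (32.22 − 10.0) = 347 × 22.22 = 7711 N.

7710 N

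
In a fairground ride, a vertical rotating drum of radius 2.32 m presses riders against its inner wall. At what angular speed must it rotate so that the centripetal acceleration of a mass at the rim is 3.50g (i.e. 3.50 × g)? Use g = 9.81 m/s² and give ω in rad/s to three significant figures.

Centripetal acceleration a_c = ω²r. Setting ω²r = 3.50g:
ω = √(3.50g / r) = √(3.50 × 9.81 / 2.32) = √14.80 = 3.847 rad/s.

3.85 rad/s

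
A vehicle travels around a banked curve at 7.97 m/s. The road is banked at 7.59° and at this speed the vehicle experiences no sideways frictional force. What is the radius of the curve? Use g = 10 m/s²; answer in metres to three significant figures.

Frictionless banking: tanθ = v²/(rg), so r = v²/(g tanθ).
r = (7.97)²/(10.0 × tan 7.59°) = 63.52/(10.0 × 0.1333) = 63.52/1.333 = 47.67 m.

47.7 m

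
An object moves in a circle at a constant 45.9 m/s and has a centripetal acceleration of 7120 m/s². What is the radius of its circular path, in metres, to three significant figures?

0.296 m

a_c = v²/r ⇒ r = v²/a_c = (45.9)²/7120 = 2107/7120 = 0.2959 m.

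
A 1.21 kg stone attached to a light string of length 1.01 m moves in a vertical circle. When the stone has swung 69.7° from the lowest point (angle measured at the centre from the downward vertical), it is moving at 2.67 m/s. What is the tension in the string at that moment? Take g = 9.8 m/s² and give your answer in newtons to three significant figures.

Take the radial direction toward the centre of the circle as positive. The component of the weight along the string toward the centre is −mg cos φ (φ measured from the bottom), so Newton's second law along the string gives T − mg cos φ = m v²/r.
cos 69.7° = 0.3469, so T = m(v²/r + g cos φ) = 1.21 × ((2.67)²/1.01 + 9.8 × 0.3469) = 1.21 × (7.058 + (3.400)) = 1.21 × 10.46 = 12.65 N.

12.7 N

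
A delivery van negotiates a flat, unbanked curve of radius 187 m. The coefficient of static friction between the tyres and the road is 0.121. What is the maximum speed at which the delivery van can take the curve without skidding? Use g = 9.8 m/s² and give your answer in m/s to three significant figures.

On a flat curve, static friction is the only horizontal force, so it must supply the full centripetal force: μ_s m g = m v²/r.
Mass cancels: v_max = √(μ_s g r) = √(0.121 × 9.8 × 187) = √221.7 = 14.89 m/s.

14.9 m/s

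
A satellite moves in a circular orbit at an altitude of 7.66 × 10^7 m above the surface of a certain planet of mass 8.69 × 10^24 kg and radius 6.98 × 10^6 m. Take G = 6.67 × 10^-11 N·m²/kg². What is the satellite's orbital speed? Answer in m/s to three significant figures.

2630 m/s

Orbital radius r = R + h = 6.98 × 10^6 + 7.66 × 10^7 = 8.358 × 10^7 m.
Gravity supplies the centripetal force: G M m / r² = m v² / r, so v = √(GM/r).
v = √(6.67 × 10^-11 × 8.69 × 10^24 / 8.358 × 10^7) = √(6.935 × 10^6) = 2633 m/s.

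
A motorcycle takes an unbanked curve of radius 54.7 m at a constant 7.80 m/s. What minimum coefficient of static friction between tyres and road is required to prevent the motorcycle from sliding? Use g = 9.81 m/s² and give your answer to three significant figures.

0.113

Friction provides the centripetal force: μ_s m g = m v²/r, so μ_s = v²/(g r) = (7.800)²/(9.81 × 54.7) = 60.84/536.6 = 0.1134.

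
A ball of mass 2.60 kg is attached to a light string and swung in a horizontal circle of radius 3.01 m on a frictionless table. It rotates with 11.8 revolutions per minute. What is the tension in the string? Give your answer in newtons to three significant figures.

ω = 11.8 rev/min × 2π/60 = 1.236 rad/s, so v = ωr = 1.236 × 3.01 = 3.719 m/s.
The tension is the only horizontal force, so it supplies the full centripetal force: T = m v²/r = 2.60 × (3.719)²/3.01 = 2.60 × 13.83/3.01 = 11.95 N.

11.9 N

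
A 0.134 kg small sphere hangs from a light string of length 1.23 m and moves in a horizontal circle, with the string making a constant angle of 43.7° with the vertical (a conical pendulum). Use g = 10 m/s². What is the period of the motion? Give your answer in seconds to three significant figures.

1.87 s

r = L sinθ = 0.8498 m. From T sinθ = mω²r and T cosθ = mg: tanθ = ω²r/g, so ω² = g tanθ / r = g/(L cosθ).
ω = √(g/(L cosθ)) = √(10.0/(1.23 × 0.7230)) = √11.25 = 3.353 rad/s.
Period = 2π/ω = 1.874 s.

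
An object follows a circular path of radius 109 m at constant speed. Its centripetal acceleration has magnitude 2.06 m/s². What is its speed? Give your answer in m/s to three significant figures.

a_c = v²/r ⇒ v = √(a_c · r) = √(2.06 × 109) = √224.5 = 14.98 m/s.

15.0 m/s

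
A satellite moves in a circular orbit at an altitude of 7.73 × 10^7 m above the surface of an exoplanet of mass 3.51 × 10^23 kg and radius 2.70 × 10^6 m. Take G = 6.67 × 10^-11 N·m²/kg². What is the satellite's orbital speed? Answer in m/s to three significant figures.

541 m/s

Orbital radius r = R + h = 2.70 × 10^6 + 7.73 × 10^7 = 8.000 × 10^7 m.
Gravity supplies the centripetal force: G M m / r² = m v² / r, so v = √(GM/r).
v = √(6.67 × 10^-11 × 3.51 × 10^23 / 8.000 × 10^7) = √(292600) = 541.0 m/s.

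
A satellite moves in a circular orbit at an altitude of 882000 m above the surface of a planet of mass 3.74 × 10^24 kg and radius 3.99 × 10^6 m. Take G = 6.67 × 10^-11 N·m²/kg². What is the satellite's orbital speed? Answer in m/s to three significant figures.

7160 m/s

Orbital radius r = R + h = 3.99 × 10^6 + 882000 = 4.872 × 10^6 m.
Gravity supplies the centripetal force: G M m / r² = m v² / r, so v = √(GM/r).
v = √(6.67 × 10^-11 × 3.74 × 10^24 / 4.872 × 10^6) = √(5.120 × 10^7) = 7156 m/s.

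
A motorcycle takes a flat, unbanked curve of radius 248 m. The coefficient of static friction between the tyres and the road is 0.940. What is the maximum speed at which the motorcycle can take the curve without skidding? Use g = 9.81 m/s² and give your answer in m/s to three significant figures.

On a flat curve, static friction is the only horizontal force, so it must supply the full centripetal force: μ_s m g = m v²/r.
Mass cancels: v_max = √(μ_s g r) = √(0.940 × 9.81 × 248) = √2287 = 47.82 m/s.

47.8 m/s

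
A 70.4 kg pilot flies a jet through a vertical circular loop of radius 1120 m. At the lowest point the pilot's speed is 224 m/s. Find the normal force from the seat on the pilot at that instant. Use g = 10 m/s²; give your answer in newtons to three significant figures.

3860 N

At the lowest point, N points up (toward the centre) and the weight mg points down (away from the centre), so the net inward force is N − mg = mv²/r.
N = m(v²/r + g) = 70.4 × ((224)²/1120 + 10.0) = 70.4 × (44.80 + 10.0) = 70.4 × 54.80 = 3858 N.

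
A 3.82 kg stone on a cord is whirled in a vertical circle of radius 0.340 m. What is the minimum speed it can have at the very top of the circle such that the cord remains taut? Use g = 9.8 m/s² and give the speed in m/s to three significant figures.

1.83 m/s

At the top, both weight mg and T point toward the centre: T + mg = mv²/r.
At minimum speed T → 0, so mg = mv_min²/r ⇒ v_min = √(g r) = √(9.8 × 0.340) = 1.825 m/s.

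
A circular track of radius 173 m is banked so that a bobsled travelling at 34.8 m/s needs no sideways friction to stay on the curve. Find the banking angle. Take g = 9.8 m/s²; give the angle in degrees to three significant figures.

With no friction, the horizontal component of the normal force provides the centripetal force: N sinθ = mv²/r, while N cosθ = mg vertically.
Dividing: tanθ = v²/(r g) = (34.8)²/(173 × 9.8) = 1211/1695 = 0.7143.
θ = arctan(0.7143) = 35.54°.

35.5°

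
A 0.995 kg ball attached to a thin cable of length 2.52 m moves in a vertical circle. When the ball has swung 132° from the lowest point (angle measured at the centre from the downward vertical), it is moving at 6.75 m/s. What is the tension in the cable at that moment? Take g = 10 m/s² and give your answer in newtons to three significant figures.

Take the radial direction toward the centre of the circle as positive. The component of the weight along the string toward the centre is −mg cos φ (φ measured from the bottom), so Newton's second law along the string gives T − mg cos φ = m v²/r.
cos 132° = -0.6691, so T = m(v²/r + g cos φ) = 0.995 × ((6.75)²/2.52 + 10.0 × -0.6691) = 0.995 × (18.08 + (-6.691)) = 0.995 × 11.39 = 11.33 N.

11.3 N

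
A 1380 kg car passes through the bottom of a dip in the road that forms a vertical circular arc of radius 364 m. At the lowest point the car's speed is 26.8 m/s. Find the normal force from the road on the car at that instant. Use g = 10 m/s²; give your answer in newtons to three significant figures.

At the lowest point, N points up (toward the centre) and the weight mg points down (away from the centre), so the net inward force is N − mg = mv²/r.
N = m(v²/r + g) = 1380 × ((26.8)²/364 + 10.0) = 1380 × (1.973 + 10.0) = 1380 × 11.97 = 16520 N.

16500 N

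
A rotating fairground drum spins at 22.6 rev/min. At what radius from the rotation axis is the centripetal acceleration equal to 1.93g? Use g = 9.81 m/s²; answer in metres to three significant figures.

3.38 m

ω = 22.6 rev/min × 2π/60 = 2.367 rad/s.
a_c = ω²r = 1.93g ⇒ r = 1.93 × 9.81 / (2.367)² = 18.93/5.601 = 3.380 m.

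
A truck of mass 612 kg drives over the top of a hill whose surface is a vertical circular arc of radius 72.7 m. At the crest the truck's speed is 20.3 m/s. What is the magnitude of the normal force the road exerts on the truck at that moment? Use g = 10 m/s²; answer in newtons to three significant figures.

2650 N

At the crest the centripetal acceleration points downward (toward the centre of the arc), so mg − N = mv²/r.
N = m(g − v²/r) = 612 × (10.0 − (20.3)²/72.7) = 612 × (10.0 − 5.668) = 612 × 4.332 = 2651 N.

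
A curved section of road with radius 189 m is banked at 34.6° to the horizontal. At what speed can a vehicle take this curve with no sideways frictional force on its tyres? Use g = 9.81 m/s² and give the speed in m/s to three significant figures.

On a frictionless banked curve, N sinθ = mv²/r and N cosθ = mg, so tanθ = v²/(rg).
v = √(r g tanθ) = √(189 × 9.81 × tan 34.6°) = √(189 × 9.81 × 0.6899) = √1279 = 35.76 m/s.

35.8 m/s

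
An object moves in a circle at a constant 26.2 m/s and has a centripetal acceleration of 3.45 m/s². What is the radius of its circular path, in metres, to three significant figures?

a_c = v²/r ⇒ r = v²/a_c = (26.2)²/3.45 = 686.4/3.45 = 199.0 m.

199 m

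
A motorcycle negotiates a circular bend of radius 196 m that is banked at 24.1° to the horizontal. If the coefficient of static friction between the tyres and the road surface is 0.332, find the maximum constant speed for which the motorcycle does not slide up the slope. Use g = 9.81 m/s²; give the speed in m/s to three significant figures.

41.9 m/s

At the maximum speed, friction acts down the slope at its limiting value f = μN. Radially (horizontal, toward centre): N sinθ + μN cosθ = mv²/r. Vertically: N cosθ − μN sinθ = mg.
Dividing: v² = r g (sinθ + μcosθ)/(cosθ − μsinθ).
sinθ + μcosθ = 0.4083 + 0.332×0.9128 = 0.7114; cosθ − μsinθ = 0.9128 − 0.332×0.4083 = 0.7773.
v² = 196 × 9.81 × 0.7114/0.7773 = 1760 m²/s², so v = 41.95 m/s.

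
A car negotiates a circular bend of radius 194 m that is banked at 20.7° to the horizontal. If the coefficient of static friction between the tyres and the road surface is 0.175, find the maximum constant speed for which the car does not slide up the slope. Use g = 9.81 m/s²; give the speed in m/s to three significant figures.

33.6 m/s

At the maximum speed, friction acts down the slope at its limiting value f = μN. Radially (horizontal, toward centre): N sinθ + μN cosθ = mv²/r. Vertically: N cosθ − μN sinθ = mg.
Dividing: v² = r g (sinθ + μcosθ)/(cosθ − μsinθ).
sinθ + μcosθ = 0.3535 + 0.175×0.9354 = 0.5172; cosθ − μsinθ = 0.9354 − 0.175×0.3535 = 0.8736.
v² = 194 × 9.81 × 0.5172/0.8736 = 1127 m²/s², so v = 33.57 m/s.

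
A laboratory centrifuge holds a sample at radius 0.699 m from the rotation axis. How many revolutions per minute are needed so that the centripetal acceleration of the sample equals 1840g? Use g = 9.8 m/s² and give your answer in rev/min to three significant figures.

Require ω²r = 1840g, so ω = √(1840 × 9.8/0.699) = 160.6 rad/s.
In rev/min: ω × 60/(2π) = 160.6 × 60/(2π) = 1534 rev/min.

1530 rev/min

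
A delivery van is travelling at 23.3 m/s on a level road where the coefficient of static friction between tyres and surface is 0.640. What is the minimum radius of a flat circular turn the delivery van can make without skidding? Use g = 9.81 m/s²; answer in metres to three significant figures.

86.5 m

At the limit, μ_s m g = m v²/r, so r_min = v²/(μ_s g) = (23.3)²/(0.640 × 9.81) = 542.9/6.278 = 86.47 m.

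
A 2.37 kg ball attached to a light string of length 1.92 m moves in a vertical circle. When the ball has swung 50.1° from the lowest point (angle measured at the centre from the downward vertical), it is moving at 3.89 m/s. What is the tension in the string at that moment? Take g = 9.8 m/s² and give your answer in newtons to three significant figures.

33.6 N

Take the radial direction toward the centre of the circle as positive. The component of the weight along the string toward the centre is −mg cos φ (φ measured from the bottom), so Newton's second law along the string gives T − mg cos φ = m v²/r.
cos 50.1° = 0.6414, so T = m(v²/r + g cos φ) = 2.37 × ((3.89)²/1.92 + 9.8 × 0.6414) = 2.37 × (7.881 + (6.286)) = 2.37 × 14.17 = 33.58 N.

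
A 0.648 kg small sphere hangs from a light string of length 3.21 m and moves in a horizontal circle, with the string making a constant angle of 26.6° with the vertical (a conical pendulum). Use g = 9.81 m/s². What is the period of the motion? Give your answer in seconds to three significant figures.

r = L sinθ = 1.437 m. From T sinθ = mω²r and T cosθ = mg: tanθ = ω²r/g, so ω² = g tanθ / r = g/(L cosθ).
ω = √(g/(L cosθ)) = √(9.81/(3.21 × 0.8942)) = √3.418 = 1.849 rad/s.
Period = 2π/ω = 3.399 s.

3.40 s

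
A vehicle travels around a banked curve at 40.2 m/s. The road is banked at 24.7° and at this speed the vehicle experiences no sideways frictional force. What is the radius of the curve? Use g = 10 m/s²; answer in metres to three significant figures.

Frictionless banking: tanθ = v²/(rg), so r = v²/(g tanθ).
r = (40.2)²/(10.0 × tan 24.7°) = 1616/(10.0 × 0.4599) = 1616/4.599 = 351.4 m.

351 m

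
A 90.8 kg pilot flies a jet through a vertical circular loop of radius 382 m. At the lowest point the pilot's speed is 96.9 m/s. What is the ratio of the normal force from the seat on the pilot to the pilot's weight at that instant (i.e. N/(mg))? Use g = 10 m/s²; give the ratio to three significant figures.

3.46

At the bottom, N − mg = mv²/r, so N = m(v²/r + g) and N/(mg) = v²/(rg) + 1 = (96.9)²/(382 × 10.0) + 1 = 2.458 + 1 = 3.458.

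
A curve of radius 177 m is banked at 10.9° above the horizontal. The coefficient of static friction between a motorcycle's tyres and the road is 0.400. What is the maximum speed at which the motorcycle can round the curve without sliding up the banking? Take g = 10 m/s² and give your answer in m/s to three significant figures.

At the maximum speed, friction acts down the slope at its limiting value f = μN. Radially (horizontal, toward centre): N sinθ + μN cosθ = mv²/r. Vertically: N cosθ − μN sinθ = mg.
Dividing: v² = r g (sinθ + μcosθ)/(cosθ − μsinθ).
sinθ + μcosθ = 0.1891 + 0.400×0.9820 = 0.5819; cosθ − μsinθ = 0.9820 − 0.400×0.1891 = 0.9063.
v² = 177 × 10.0 × 0.5819/0.9063 = 1136 m²/s², so v = 33.71 m/s.

33.7 m/s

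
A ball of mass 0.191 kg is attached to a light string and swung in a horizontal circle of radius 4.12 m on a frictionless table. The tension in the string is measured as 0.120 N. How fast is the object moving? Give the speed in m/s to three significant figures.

1.61 m/s

T = m v²/r ⇒ v = √(T r / m) = √(0.120 × 4.12 / 0.191) = √2.588 = 1.609 m/s.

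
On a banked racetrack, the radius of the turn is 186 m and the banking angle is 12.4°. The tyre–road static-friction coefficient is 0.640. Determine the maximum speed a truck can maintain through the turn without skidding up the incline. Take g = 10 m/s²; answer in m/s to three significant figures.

At the maximum speed, friction acts down the slope at its limiting value f = μN. Radially (horizontal, toward centre): N sinθ + μN cosθ = mv²/r. Vertically: N cosθ − μN sinθ = mg.
Dividing: v² = r g (sinθ + μcosθ)/(cosθ − μsinθ).
sinθ + μcosθ = 0.2147 + 0.640×0.9767 = 0.8398; cosθ − μsinθ = 0.9767 − 0.640×0.2147 = 0.8392.
v² = 186 × 10.0 × 0.8398/0.8392 = 1861 m²/s², so v = 43.14 m/s.

43.1 m/s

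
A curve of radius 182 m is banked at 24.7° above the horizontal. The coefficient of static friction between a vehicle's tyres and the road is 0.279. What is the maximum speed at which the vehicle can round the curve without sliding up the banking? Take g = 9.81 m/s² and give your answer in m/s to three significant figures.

At the maximum speed, friction acts down the slope at its limiting value f = μN. Radially (horizontal, toward centre): N sinθ + μN cosθ = mv²/r. Vertically: N cosθ − μN sinθ = mg.
Dividing: v² = r g (sinθ + μcosθ)/(cosθ − μsinθ).
sinθ + μcosθ = 0.4179 + 0.279×0.9085 = 0.6713; cosθ − μsinθ = 0.9085 − 0.279×0.4179 = 0.7919.
v² = 182 × 9.81 × 0.6713/0.7919 = 1514 m²/s², so v = 38.90 m/s.

38.9 m/s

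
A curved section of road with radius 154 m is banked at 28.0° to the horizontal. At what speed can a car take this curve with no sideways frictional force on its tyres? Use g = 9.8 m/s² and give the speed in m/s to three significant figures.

28.3 m/s

On a frictionless banked curve, N sinθ = mv²/r and N cosθ = mg, so tanθ = v²/(rg).
v = √(r g tanθ) = √(154 × 9.8 × tan 28.0°) = √(154 × 9.8 × 0.5317) = √802.5 = 28.33 m/s.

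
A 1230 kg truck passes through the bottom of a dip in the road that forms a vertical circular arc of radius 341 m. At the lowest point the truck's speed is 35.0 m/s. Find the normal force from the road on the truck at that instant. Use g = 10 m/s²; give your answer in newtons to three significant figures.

At the lowest point, N points up (toward the centre) and the weight mg points down (away from the centre), so the net inward force is N − mg = mv²/r.
N = m(v²/r + g) = 1230 × ((35.0)²/341 + 10.0) = 1230 × (3.592 + 10.0) = 1230 × 13.59 = 16720 N.

16700 N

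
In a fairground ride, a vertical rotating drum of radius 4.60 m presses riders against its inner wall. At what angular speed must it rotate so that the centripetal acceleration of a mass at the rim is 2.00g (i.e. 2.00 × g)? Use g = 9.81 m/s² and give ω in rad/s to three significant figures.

Centripetal acceleration a_c = ω²r. Setting ω²r = 2.00g:
ω = √(2.00g / r) = √(2.00 × 9.81 / 4.60) = √4.265 = 2.065 rad/s.

2.07 rad/s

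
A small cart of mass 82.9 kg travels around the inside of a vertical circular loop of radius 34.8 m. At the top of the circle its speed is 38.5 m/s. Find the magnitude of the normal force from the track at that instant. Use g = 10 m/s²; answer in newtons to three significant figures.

At the top, both N and the weight mg point inward (toward the centre), so N + mg = mv²/r.
N = m(v²/r − g) = 82.9 × ((38.5)²/34.8 − 10.0) = 82.9 × (42.59 − 10.0) = 82.9 × 32.59 = 2702 N.

2700 N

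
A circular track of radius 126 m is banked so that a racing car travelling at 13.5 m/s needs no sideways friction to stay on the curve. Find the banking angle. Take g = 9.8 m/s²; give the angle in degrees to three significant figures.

For a frictionless banked turn: horizontally N sinθ = mv²/r and vertically N cosθ = mg.
Dividing: tanθ = v²/(r g) = (13.5)²/(126 × 9.8) = 182.2/1235 = 0.1476.
θ = arctan(0.1476) = 8.396°.

8.40°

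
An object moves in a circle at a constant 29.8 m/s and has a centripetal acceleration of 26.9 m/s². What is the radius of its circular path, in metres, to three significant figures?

33.0 m

a_c = v²/r ⇒ r = v²/a_c = (29.8)²/26.9 = 888.0/26.9 = 33.01 m.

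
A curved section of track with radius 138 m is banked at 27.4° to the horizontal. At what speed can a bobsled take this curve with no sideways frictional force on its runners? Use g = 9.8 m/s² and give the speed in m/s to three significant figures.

On a frictionless banked curve, N sinθ = mv²/r and N cosθ = mg, so tanθ = v²/(rg).
v = √(r g tanθ) = √(138 × 9.8 × tan 27.4°) = √(138 × 9.8 × 0.5184) = √701.0 = 26.48 m/s.

26.5 m/s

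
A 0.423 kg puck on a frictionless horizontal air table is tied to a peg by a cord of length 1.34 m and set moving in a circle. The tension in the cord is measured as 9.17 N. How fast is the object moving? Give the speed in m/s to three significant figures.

T = m v²/r ⇒ v = √(T r / m) = √(9.17 × 1.34 / 0.423) = √29.05 = 5.390 m/s.

5.39 m/s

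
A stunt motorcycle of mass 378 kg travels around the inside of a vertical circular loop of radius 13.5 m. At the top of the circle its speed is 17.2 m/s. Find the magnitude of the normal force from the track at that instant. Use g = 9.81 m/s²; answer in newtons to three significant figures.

At the top, both N and the weight mg point inward (toward the centre), so N + mg = mv²/r.
N = m(v²/r − g) = 378 × ((17.2)²/13.5 − 9.81) = 378 × (21.91 − 9.81) = 378 × 12.10 = 4575 N.

4580 N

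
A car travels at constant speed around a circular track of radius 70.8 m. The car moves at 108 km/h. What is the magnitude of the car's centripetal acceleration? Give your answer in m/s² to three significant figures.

12.7 m/s²

v = 108 km/h = 108/3.6 = 30.00 m/s.
a_c = v²/r = (30.00)²/70.8 = 900.0/70.8 = 12.71 m/s².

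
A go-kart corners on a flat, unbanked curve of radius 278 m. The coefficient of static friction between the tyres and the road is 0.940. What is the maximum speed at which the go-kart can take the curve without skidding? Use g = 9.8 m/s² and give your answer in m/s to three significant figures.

50.6 m/s

Friction provides the centripetal force on a flat curve. At maximum speed it is at its limiting value: μ_s m g = m v²/r.
Mass cancels: v_max = √(μ_s g r) = √(0.940 × 9.8 × 278) = √2561 = 50.61 m/s.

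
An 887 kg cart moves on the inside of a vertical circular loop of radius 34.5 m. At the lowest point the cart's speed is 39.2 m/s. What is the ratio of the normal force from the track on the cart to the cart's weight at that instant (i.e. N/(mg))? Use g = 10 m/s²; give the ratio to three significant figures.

At the bottom, N − mg = mv²/r, so N = m(v²/r + g) and N/(mg) = v²/(rg) + 1 = (39.2)²/(34.5 × 10.0) + 1 = 4.454 + 1 = 5.454.

5.45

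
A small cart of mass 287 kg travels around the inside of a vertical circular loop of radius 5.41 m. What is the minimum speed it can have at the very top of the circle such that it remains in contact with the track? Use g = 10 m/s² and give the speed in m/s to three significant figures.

At the highest point the centre is directly below, so both the weight and N act inward: N + mg = mv²/r.
At minimum speed N → 0, so mg = mv_min²/r ⇒ v_min = √(g r) = √(10.0 × 5.41) = 7.355 m/s.

7.36 m/s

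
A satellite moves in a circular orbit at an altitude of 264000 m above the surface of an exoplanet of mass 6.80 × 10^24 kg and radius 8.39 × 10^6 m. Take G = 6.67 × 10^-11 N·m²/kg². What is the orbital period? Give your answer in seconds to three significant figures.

r = R + h = 8.39 × 10^6 + 264000 = 8.654 × 10^6 m. Gravity provides the centripetal force: G M m / r² = m v² / r ⇒ v = √(GM/r) = 7240 m/s.
T = 2πr/v = 2π × 8.654 × 10^6 / 7240 = 7511 s.

7510 s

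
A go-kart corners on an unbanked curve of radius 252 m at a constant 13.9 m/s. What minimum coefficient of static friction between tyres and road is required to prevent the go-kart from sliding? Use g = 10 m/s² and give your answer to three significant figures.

Friction provides the centripetal force: μ_s m g = m v²/r, so μ_s = v²/(g r) = (13.90)²/(10.0 × 252) = 193.2/2520 = 0.07667.

0.0767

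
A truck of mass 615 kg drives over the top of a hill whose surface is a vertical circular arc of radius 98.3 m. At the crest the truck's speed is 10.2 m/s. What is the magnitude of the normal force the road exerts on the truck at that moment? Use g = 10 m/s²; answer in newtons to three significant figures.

5500 N

At the crest the centripetal acceleration points downward (toward the centre of the arc), so mg − N = mv²/r.
N = m(g − v²/r) = 615 × (10.0 − (10.2)²/98.3) = 615 × (10.0 − 1.058) = 615 × 8.942 = 5499 N.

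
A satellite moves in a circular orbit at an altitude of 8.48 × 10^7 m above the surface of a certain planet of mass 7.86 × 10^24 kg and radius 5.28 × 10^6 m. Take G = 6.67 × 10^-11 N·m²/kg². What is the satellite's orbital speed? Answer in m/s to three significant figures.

Orbital radius r = R + h = 5.28 × 10^6 + 8.48 × 10^7 = 9.008 × 10^7 m.
Gravity supplies the centripetal force: G M m / r² = m v² / r, so v = √(GM/r).
v = √(6.67 × 10^-11 × 7.86 × 10^24 / 9.008 × 10^7) = √(5.820 × 10^6) = 2412 m/s.

2410 m/s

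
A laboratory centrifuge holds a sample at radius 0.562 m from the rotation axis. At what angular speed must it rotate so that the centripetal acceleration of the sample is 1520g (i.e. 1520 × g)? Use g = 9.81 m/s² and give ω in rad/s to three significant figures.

Centripetal acceleration a_c = ω²r. Setting ω²r = 1520g:
ω = √(1520g / r) = √(1520 × 9.81 / 0.562) = √26530 = 162.9 rad/s.

163 rad/s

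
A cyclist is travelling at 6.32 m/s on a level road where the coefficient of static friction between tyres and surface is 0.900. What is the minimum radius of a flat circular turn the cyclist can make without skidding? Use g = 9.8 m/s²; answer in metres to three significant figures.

4.53 m

At the limit, μ_s m g = m v²/r, so r_min = v²/(μ_s g) = (6.32)²/(0.900 × 9.8) = 39.94/8.820 = 4.529 m.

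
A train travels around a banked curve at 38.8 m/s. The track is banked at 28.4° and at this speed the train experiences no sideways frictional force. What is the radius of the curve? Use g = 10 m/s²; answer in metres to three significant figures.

Frictionless banking: tanθ = v²/(rg), so r = v²/(g tanθ).
r = (38.8)²/(10.0 × tan 28.4°) = 1505/(10.0 × 0.5407) = 1505/5.407 = 278.4 m.

278 m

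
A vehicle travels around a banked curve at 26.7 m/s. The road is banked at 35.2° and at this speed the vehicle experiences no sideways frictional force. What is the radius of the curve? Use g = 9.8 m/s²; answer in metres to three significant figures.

103 m

Frictionless banking: tanθ = v²/(rg), so r = v²/(g tanθ).
r = (26.7)²/(9.8 × tan 35.2°) = 712.9/(9.8 × 0.7054) = 712.9/6.913 = 103.1 m.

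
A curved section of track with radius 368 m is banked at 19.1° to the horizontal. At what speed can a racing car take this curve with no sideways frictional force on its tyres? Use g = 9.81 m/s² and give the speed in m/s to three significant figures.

On a frictionless banked curve, N sinθ = mv²/r and N cosθ = mg, so tanθ = v²/(rg).
v = √(r g tanθ) = √(368 × 9.81 × tan 19.1°) = √(368 × 9.81 × 0.3463) = √1250 = 35.36 m/s.

35.4 m/s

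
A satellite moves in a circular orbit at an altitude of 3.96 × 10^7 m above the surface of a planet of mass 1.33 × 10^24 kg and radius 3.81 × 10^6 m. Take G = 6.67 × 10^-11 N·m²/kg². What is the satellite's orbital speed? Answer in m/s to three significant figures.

Orbital radius r = R + h = 3.81 × 10^6 + 3.96 × 10^7 = 4.341 × 10^7 m.
Gravity supplies the centripetal force: G M m / r² = m v² / r, so v = √(GM/r).
v = √(6.67 × 10^-11 × 1.33 × 10^24 / 4.341 × 10^7) = √(2.044 × 10^6) = 1430 m/s.

1430 m/s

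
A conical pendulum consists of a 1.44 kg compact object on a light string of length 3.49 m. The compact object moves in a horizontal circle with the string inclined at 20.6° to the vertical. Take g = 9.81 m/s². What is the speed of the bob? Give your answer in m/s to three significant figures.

The radius of the circle is r = L sinθ = 3.49 × sin 20.6° = 1.228 m.
Horizontally T sinθ = mv²/r and vertically T cosθ = mg, so tanθ = v²/(rg).
v = √(r g tanθ) = √(1.228 × 9.81 × 0.3759) = √4.528 = 2.128 m/s.

2.13 m/s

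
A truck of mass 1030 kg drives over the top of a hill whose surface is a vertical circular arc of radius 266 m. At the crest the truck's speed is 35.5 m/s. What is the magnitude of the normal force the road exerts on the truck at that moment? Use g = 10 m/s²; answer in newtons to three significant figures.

5420 N

At the crest the centripetal acceleration points downward (toward the centre of the arc), so mg − N = mv²/r.
N = m(g − v²/r) = 1030 × (10.0 − (35.5)²/266) = 1030 × (10.0 − 4.738) = 1030 × 5.262 = 5420 N.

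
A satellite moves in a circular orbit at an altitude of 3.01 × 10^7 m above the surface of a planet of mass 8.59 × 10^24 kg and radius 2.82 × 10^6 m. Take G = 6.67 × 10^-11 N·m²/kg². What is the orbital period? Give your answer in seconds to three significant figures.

49600 s

r = R + h = 2.82 × 10^6 + 3.01 × 10^7 = 3.292 × 10^7 m. Gravity provides the centripetal force: G M m / r² = m v² / r ⇒ v = √(GM/r) = 4172 m/s.
T = 2πr/v = 2π × 3.292 × 10^7 / 4172 = 49580 s.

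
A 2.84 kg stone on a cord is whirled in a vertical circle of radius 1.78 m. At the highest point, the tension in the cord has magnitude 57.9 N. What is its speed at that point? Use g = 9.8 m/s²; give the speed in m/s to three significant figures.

At the top, T + mg = mv²/r, so v = √(r(T/m + g)) = √(1.78 × (57.9/2.84 + 9.8)) = √(1.78 × 30.19) = √53.73 = 7.330 m/s.

7.33 m/s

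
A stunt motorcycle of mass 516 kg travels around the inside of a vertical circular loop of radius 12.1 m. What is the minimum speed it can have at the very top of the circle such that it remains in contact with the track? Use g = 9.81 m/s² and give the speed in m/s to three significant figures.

10.9 m/s

At the top, both weight mg and N point toward the centre: N + mg = mv²/r.
At minimum speed N → 0, so mg = mv_min²/r ⇒ v_min = √(g r) = √(9.81 × 12.1) = 10.89 m/s.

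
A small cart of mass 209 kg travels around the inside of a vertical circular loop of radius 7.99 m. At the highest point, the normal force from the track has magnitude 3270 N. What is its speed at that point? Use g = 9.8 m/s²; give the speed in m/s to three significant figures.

At the top, N + mg = mv²/r, so v = √(r(N/m + g)) = √(7.99 × (3270/209 + 9.8)) = √(7.99 × 25.45) = √203.3 = 14.26 m/s.

14.3 m/s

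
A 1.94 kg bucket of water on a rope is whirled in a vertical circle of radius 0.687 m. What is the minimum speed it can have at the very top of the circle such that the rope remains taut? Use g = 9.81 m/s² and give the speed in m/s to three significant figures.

At the highest point the centre is directly below, so both the weight and T act inward: T + mg = mv²/r.
At minimum speed T → 0, so mg = mv_min²/r ⇒ v_min = √(g r) = √(9.81 × 0.687) = 2.596 m/s.

2.60 m/s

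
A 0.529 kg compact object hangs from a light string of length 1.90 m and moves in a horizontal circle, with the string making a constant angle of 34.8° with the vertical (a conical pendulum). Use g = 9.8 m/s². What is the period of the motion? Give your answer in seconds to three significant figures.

r = L sinθ = 1.084 m. From T sinθ = mω²r and T cosθ = mg: tanθ = ω²r/g, so ω² = g tanθ / r = g/(L cosθ).
ω = √(g/(L cosθ)) = √(9.8/(1.90 × 0.8211)) = √6.281 = 2.506 rad/s.
Period = 2π/ω = 2.507 s.

2.51 s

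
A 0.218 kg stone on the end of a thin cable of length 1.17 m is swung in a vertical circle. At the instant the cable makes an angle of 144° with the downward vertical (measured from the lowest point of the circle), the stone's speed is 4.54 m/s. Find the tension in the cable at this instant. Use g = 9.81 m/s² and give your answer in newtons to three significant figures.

Take the radial direction toward the centre of the circle as positive. The component of the weight along the string toward the centre is −mg cos φ (φ measured from the bottom), so Newton's second law along the string gives T − mg cos φ = m v²/r.
cos 144° = -0.8090, so T = m(v²/r + g cos φ) = 0.218 × ((4.54)²/1.17 + 9.81 × -0.8090) = 0.218 × (17.62 + (-7.936)) = 0.218 × 9.680 = 2.110 N.

2.11 N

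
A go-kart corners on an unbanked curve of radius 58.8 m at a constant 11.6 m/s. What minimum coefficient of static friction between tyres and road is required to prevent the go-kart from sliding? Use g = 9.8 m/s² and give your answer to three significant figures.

0.234

Friction provides the centripetal force: μ_s m g = m v²/r, so μ_s = v²/(g r) = (11.60)²/(9.8 × 58.8) = 134.6/576.2 = 0.2335.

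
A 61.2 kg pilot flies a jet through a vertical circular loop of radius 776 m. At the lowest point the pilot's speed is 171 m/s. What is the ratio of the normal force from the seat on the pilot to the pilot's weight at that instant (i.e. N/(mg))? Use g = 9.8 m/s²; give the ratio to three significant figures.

4.85

At the bottom, N − mg = mv²/r, so N = m(v²/r + g) and N/(mg) = v²/(rg) + 1 = (171)²/(776 × 9.8) + 1 = 3.845 + 1 = 4.845.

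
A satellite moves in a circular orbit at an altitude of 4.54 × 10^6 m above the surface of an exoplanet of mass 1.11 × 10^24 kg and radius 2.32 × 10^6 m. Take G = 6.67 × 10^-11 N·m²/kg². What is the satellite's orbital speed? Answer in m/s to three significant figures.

Orbital radius r = R + h = 2.32 × 10^6 + 4.54 × 10^6 = 6.860 × 10^6 m.
Gravity supplies the centripetal force: G M m / r² = m v² / r, so v = √(GM/r).
v = √(6.67 × 10^-11 × 1.11 × 10^24 / 6.860 × 10^6) = √(1.079 × 10^7) = 3285 m/s.

3290 m/s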